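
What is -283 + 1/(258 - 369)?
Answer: -31414/111 ≈ -283.01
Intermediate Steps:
-283 + 1/(258 - 369) = -283 + 1/(-111) = -283 - 1/111 = -31414/111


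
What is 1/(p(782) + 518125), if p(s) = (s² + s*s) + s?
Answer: 1/1741955 ≈ 5.7407e-7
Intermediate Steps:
p(s) = s + 2*s² (p(s) = (s² + s²) + s = 2*s² + s = s + 2*s²)
1/(p(782) + 518125) = 1/(782*(1 + 2*782) + 518125) = 1/(782*(1 + 1564) + 518125) = 1/(782*1565 + 518125) = 1/(1223830 + 518125) = 1/1741955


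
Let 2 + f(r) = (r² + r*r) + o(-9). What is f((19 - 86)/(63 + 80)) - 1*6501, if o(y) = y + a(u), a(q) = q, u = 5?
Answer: -133052665/20449 ≈ -6506.6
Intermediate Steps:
o(y) = 5 + y (o(y) = y + 5 = 5 + y)
f(r) = -6 + 2*r² (f(r) = -2 + ((r² + r*r) + (5 - 9)) = -2 + ((r² + r²) - 4) = -2 + (2*r² - 4) = -2 + (-4 + 2*r²) = -6 + 2*r²)
f((19 - 86)/(63 + 80)) - 1*6501 = (-6 + 2*((19 - 86)/(63 + 80))²) - 1*6501 = (-6 + 2*(-67/143)²) - 6501 = (-6 + 2*(4489/20449)) - 6501 = (-6 + 8978/20449) - 6501 = -113716/20449 - 6501 = -133052665/20449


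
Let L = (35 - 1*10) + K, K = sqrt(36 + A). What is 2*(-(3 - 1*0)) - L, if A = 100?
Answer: -31 - 2*sqrt(34) ≈ -42.662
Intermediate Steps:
K = 2*sqrt(34) (K = sqrt(36 + 100) = sqrt(136) = 2*sqrt(34) ≈ 11.662)
L = 25 + 2*sqrt(34) (L = (35 - 1*10) + 2*sqrt(34) = (35 - 10) + 2*sqrt(34) = 25 + 2*sqrt(34) ≈ 36.662)
2*(-(3 - 1*0)) - L = 2*(-(3 - 1*0)) - (25 + 2*sqrt(34)) = 2*(-(3 + 0)) + (-25 - 2*sqrt(34)) = 2*(-1*3) + (-25 - 2*sqrt(34)) = 2*(-3) + (-25 - 2*sqrt(34)) = -6 + (-25 - 2*sqrt(34)) = -31 - 2*sqrt(34)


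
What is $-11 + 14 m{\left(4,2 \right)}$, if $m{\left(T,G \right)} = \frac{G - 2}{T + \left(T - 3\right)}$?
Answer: $-11$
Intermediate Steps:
$m{\left(T,G \right)} = \frac{-2 + G}{-3 + 2 T}$ ($m{\left(T,G \right)} = \frac{-2 + G}{T + \left(-3 + T\right)} = \frac{-2 + G}{-3 + 2 T}$)
$-11 + 14 m{\left(4,2 \right)} = -11 + 14 \frac{-2 + 2}{-3 + 2 \cdot 4} = -11 + 14 \frac{1}{-3 + 8} \cdot 0 = -11 + 14 \cdot \frac{1}{5} \cdot 0 = -11 + 14 \cdot 0 = -11 + 0 = -11$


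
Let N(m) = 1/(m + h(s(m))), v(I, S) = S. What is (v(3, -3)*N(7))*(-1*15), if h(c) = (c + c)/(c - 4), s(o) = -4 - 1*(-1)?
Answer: 63/11 ≈ 5.7273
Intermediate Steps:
s(o) = -3 (s(o) = -4 + 1 = -3)
h(c) = 2*c/(-4 + c) (h(c) = (2*c)/(-4 + c) = 2*c/(-4 + c))
N(m) = 1/(6/7 + m) (N(m) = 1/(m + 2*(-3)/(-4 - 3)) = 1/(m + 2*(-3)/(-7)) = 1/(m + 2*(-3)*(-⅐)) = 1/(m + 6/7) = 1/(6/7 + m))
(v(3, -3)*N(7))*(-1*15) = (-21/(6 + 7*7))*(-1*15) = -21/(6 + 49)*(-15) = -21/55*(-15) = 63/11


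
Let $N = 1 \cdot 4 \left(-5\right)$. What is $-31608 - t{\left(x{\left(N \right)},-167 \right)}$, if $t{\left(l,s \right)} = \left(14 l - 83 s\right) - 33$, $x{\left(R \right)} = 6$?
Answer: $-45520$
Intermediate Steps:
$N = -20$ ($N = 4 \left(-5\right) = -20$)
$t{\left(l,s \right)} = -33 - 83 s + 14 l$ ($t{\left(l,s \right)} = \left(- 83 s + 14 l\right) - 33 = -33 - 83 s + 14 l$)
$-31608 - t{\left(x{\left(N \right)},-167 \right)} = -31608 - \left(-33 - -13861 + 14 \cdot 6\right) = -31608 - \left(-33 + 13861 + 84\right) = -31608 - 13912 = -45520$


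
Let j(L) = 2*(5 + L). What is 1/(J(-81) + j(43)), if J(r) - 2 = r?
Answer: 1/17 ≈ 0.058824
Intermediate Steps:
J(r) = 2 + r
j(L) = 10 + 2*L
1/(J(-81) + j(43)) = 1/((2 - 81) + (10 + 2*43)) = 1/(-79 + (10 + 86)) = 1/(-79 + 96) = 1/17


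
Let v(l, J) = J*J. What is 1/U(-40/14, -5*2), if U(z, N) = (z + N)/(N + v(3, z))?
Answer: 1/7 ≈ 0.14286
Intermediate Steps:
v(l, J) = J**2
U(z, N) = (N + z)/(N + z**2) (U(z, N) = (z + N)/(N + z**2) = (N + z)/(N + z**2))
1/U(-40/14, -5*2) = 1/((-5*2 - 40/14)/(-5*2 + (-40/14)**2)) = 1/((-10 - 40*1/14)/(-10 + (-40*1/14)**2)) = 1/((-10 - 20/7)/(-10 + (-20/7)**2)) = 1/(-90/7/(-10 + 400/49)) = 1/(-90/7/(-90/49)) = 1/(-49/90*(-90/7)) = 1/7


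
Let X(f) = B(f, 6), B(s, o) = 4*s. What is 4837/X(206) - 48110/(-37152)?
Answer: 13709179/1913328 ≈ 7.1651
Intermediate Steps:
X(f) = 4*f
4837/X(206) - 48110/(-37152) = 4837/((4*206)) - 48110/(-37152) = 4837/824 - 48110*(-1/37152) = 4837*(1/824) + 24055/18576 = 4837/824 + 24055/18576 = 13709179/1913328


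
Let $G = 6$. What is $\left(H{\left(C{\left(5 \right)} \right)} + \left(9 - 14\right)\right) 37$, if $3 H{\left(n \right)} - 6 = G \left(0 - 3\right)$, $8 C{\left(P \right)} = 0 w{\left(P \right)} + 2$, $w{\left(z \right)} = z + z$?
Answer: $-333$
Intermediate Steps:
$w{\left(z \right)} = 2 z$
$C{\left(P \right)} = \frac{1}{4}$ ($C{\left(P \right)} = \frac{0 \cdot 2 P + 2}{8} = \frac{0 + 2}{8} = \frac{1}{8} \cdot 2 = \frac{1}{4}$)
$H{\left(n \right)} = -4$ ($H{\left(n \right)} = 2 + \frac{6 \left(0 - 3\right)}{3} = 2 + \frac{6 \left(-3\right)}{3} = 2 + \frac{1}{3} \left(-18\right) = 2 - 6 = -4$)
$\left(H{\left(C{\left(5 \right)} \right)} + \left(9 - 14\right)\right) 37 = \left(-4 + \left(9 - 14\right)\right) 37 = \left(-4 - 5\right) 37 = \left(-9\right) 37 = -333$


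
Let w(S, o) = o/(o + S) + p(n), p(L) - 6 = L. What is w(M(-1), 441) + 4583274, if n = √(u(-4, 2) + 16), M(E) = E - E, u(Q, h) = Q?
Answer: 4583281 + 2*√3 ≈ 4.5833e+6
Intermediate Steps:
M(E) = 0
n = 2*√3 (n = √(-4 + 16) = √12 = 2*√3 ≈ 3.4641)
p(L) = 6 + L
w(S, o) = 6 + 2*√3 + o/(S + o) (w(S, o) = o/(o + S) + (6 + 2*√3) = o/(S + o) + (6 + 2*√3) = 6 + 2*√3 + o/(S + o))
w(M(-1), 441) + 4583274 = (441 + 2*0*(3 + √3) + 2*441*(3 + √3))/(0 + 441) + 4583274 = (441 + 0 + (2646 + 882*√3))/441 + 4583274 = (3087 + 882*√3)/441 + 4583274 = (7 + 2*√3) + 4583274 = 4583281 + 2*√3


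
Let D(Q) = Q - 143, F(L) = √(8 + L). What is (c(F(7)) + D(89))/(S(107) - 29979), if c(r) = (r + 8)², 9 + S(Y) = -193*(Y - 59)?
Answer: 9/6542 - (8 + √15)²/39252 ≈ -0.0022156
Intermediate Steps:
D(Q) = -143 + Q
S(Y) = 11378 - 193*Y (S(Y) = -9 - 193*(Y - 59) = -9 - 193*(-59 + Y) = -9 + (11387 - 193*Y) = 11378 - 193*Y)
c(r) = (8 + r)²
(c(F(7)) + D(89))/(S(107) - 29979) = ((8 + √(8 + 7))² + (-143 + 89))/((11378 - 193*107) - 29979) = ((8 + √15)² - 54)/((11378 - 20651) - 29979) = (-54 + (8 + √15)²)/(-9273 - 29979) = (-54 + (8 + √15)²)/(-39252) = (-54 + (8 + √15)²)*(-1/39252) = 9/6542 - (8 + √15)²/39252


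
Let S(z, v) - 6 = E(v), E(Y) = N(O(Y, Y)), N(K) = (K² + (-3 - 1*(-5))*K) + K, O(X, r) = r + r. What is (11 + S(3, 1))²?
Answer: 729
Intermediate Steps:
O(X, r) = 2*r
N(K) = K² + 3*K (N(K) = (K² + (-3 + 5)*K) + K = (K² + 2*K) + K = K² + 3*K)
E(Y) = 2*Y*(3 + 2*Y) (E(Y) = (2*Y)*(3 + 2*Y) = 2*Y*(3 + 2*Y))
S(z, v) = 6 + 2*v*(3 + 2*v)
(11 + S(3, 1))² = (11 + (6 + 2*1*(3 + 2*1)))² = (11 + (6 + 2*1*(3 + 2)))² = (11 + (6 + 2*1*5))² = (11 + (6 + 10))² = (11 + 16)² = 27² = 729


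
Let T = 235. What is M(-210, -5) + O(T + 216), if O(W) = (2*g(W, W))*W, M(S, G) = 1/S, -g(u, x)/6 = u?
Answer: -512570521/210 ≈ -2.4408e+6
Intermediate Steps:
g(u, x) = -6*u
O(W) = -12*W**2 (O(W) = (2*(-6*W))*W = (-12*W)*W = -12*W**2)
M(-210, -5) + O(T + 216) = 1/(-210) - 12*(235 + 216)**2 = -1/210 - 12*451**2 = -1/210 - 12*203401 = -1/210 - 2440812 = -512570521/210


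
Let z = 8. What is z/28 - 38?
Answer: -264/7 ≈ -37.714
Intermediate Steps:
z/28 - 38 = 8/28 - 38 = (1/28)*8 - 38 = 2/7 - 38 = -264/7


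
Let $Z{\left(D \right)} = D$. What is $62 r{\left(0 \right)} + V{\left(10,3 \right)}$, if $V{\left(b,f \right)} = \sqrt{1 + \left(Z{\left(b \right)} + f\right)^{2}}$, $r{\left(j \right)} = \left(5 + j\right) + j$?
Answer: $310 + \sqrt{170} \approx 323.04$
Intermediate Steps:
$r{\left(j \right)} = 5 + 2 j$
$V{\left(b,f \right)} = \sqrt{1 + \left(b + f\right)^{2}}$
$62 r{\left(0 \right)} + V{\left(10,3 \right)} = 62 \left(5 + 2 \cdot 0\right) + \sqrt{1 + \left(10 + 3\right)^{2}} = 62 \left(5 + 0\right) + \sqrt{1 + 13^{2}} = 62 \cdot 5 + \sqrt{1 + 169} = 310 + \sqrt{170}$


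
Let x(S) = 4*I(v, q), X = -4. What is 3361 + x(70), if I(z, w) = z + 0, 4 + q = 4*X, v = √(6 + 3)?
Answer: 3373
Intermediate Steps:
v = 3 (v = √9 = 3)
q = -20 (q = -4 + 4*(-4) = -4 - 16 = -20)
I(z, w) = z
x(S) = 12 (x(S) = 4*3 = 12)
3361 + x(70) = 3361 + 12 = 3373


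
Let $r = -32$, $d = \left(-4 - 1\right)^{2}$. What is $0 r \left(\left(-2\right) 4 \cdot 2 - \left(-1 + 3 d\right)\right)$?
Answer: $0$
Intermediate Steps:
$d = 25$ ($d = \left(-5\right)^{2} = 25$)
$0 r \left(\left(-2\right) 4 \cdot 2 - \left(-1 + 3 d\right)\right) = 0 \left(-32\right) \left(\left(-2\right) 4 \cdot 2 + \left(\left(-3\right) 25 + 1\right)\right) = 0 \left(\left(-8\right) 2 + \left(-75 + 1\right)\right) = 0 \left(-16 - 74\right) = 0 \left(-90\right) = 0$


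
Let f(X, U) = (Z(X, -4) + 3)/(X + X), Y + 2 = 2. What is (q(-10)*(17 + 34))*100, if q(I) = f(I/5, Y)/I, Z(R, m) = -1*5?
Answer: -255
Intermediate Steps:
Y = 0 (Y = -2 + 2 = 0)
Z(R, m) = -5
f(X, U) = -1/X (f(X, U) = (-5 + 3)/(X + X) = -2*1/(2*X) = -1/X)
q(I) = -5/I² (q(I) = (-1/(I/5))/I = (-5/I)/I = -5/I²)
(q(-10)*(17 + 34))*100 = ((-5/(-10)²)*(17 + 34))*100 = (-5*1/100*51)*100 = -1/20*51*100 = -51/20*100 = -255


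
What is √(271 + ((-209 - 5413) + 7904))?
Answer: √2553 ≈ 50.527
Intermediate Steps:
√(271 + ((-209 - 5413) + 7904)) = √(271 + (-5622 + 7904)) = √(271 + 2282) = √2553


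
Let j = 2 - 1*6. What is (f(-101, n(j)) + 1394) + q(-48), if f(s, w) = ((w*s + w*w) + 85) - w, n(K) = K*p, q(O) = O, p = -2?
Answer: 679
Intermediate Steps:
j = -4 (j = 2 - 6 = -4)
n(K) = -2*K (n(K) = K*(-2) = -2*K)
f(s, w) = 85 + w² - w + s*w (f(s, w) = ((s*w + w²) + 85) - w = ((w² + s*w) + 85) - w = (85 + w² + s*w) - w = 85 + w² - w + s*w)
(f(-101, n(j)) + 1394) + q(-48) = ((85 + (-2*(-4))² - (-2)*(-4) - (-202)*(-4)) + 1394) - 48 = ((85 + 8² - 1*8 - 101*8) + 1394) - 48 = ((85 + 64 - 8 - 808) + 1394) - 48 = (-667 + 1394) - 48 = 727 - 48 = 679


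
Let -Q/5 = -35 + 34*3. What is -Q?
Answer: 335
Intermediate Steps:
Q = -335 (Q = -5*(-35 + 34*3) = -5*(-35 + 102) = -5*67 = -335)
-Q = -1*(-335) = 335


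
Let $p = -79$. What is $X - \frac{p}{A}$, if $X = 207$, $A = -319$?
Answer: $\frac{65954}{319} \approx 206.75$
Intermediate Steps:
$X - \frac{p}{A} = 207 - - \frac{79}{-319} = 207 - \left(-79\right) \left(- \frac{1}{319}\right) = 207 - \frac{79}{319} = \frac{65954}{319}$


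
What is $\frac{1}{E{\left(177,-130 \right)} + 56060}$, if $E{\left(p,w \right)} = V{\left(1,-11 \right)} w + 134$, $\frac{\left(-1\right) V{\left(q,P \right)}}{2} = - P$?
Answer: $\frac{1}{59054} \approx 1.6934 \cdot 10^{-5}$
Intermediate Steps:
$V{\left(q,P \right)} = 2 P$ ($V{\left(q,P \right)} = - 2 \left(- P\right) = 2 P$)
$E{\left(p,w \right)} = 134 - 22 w$ ($E{\left(p,w \right)} = 2 \left(-11\right) w + 134 = - 22 w + 134 = 134 - 22 w$)
$\frac{1}{E{\left(177,-130 \right)} + 56060} = \frac{1}{\left(134 - -2860\right) + 56060} = \frac{1}{\left(134 + 2860\right) + 56060} = \frac{1}{2994 + 56060} = \frac{1}{59054}$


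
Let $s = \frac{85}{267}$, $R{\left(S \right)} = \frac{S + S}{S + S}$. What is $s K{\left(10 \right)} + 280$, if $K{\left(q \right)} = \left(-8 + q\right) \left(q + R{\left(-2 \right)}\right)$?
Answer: $\frac{76630}{267} \approx 287.0$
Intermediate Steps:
$R{\left(S \right)} = 1$ ($R{\left(S \right)} = \frac{2 S}{2 S} = 2 S \frac{1}{2 S} = 1$)
$K{\left(q \right)} = \left(1 + q\right) \left(-8 + q\right)$ ($K{\left(q \right)} = \left(-8 + q\right) \left(q + 1\right) = \left(-8 + q\right) \left(1 + q\right) = \left(1 + q\right) \left(-8 + q\right)$)
$s = \frac{85}{267}$ ($s = 85 \cdot \frac{1}{267} = \frac{85}{267} \approx 0.31835$)
$s K{\left(10 \right)} + 280 = \frac{85 \left(-8 + 10^{2} - 70\right)}{267} + 280 = \frac{85 \left(-8 + 100 - 70\right)}{267} + 280 = \frac{85}{267} \cdot 22 + 280 = \frac{1870}{267} + 280 = \frac{76630}{267}$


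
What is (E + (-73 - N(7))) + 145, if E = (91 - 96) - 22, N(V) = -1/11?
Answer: 496/11 ≈ 45.091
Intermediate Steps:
N(V) = -1/11 (N(V) = -1*1/11 = -1/11)
E = -27 (E = -5 - 22 = -27)
(E + (-73 - N(7))) + 145 = (-27 + (-73 - 1*(-1/11))) + 145 = (-27 + (-73 + 1/11)) + 145 = (-27 - 802/11) + 145 = -1099/11 + 145 = 496/11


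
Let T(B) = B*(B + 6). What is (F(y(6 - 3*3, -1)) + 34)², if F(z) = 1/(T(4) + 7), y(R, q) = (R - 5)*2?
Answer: 2556801/2209 ≈ 1157.4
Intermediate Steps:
T(B) = B*(6 + B)
y(R, q) = -10 + 2*R (y(R, q) = (-5 + R)*2 = -10 + 2*R)
F(z) = 1/47 (F(z) = 1/(4*(6 + 4) + 7) = 1/(4*10 + 7) = 1/(40 + 7) = 1/47)
(F(y(6 - 3*3, -1)) + 34)² = (1/47 + 34)² = (1599/47)² = 2556801/2209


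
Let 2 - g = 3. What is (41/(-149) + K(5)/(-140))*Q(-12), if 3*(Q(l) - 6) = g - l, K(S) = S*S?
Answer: -18299/4172 ≈ -4.3861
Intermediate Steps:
g = -1 (g = 2 - 1*3 = 2 - 3 = -1)
K(S) = S**2
Q(l) = 17/3 - l/3 (Q(l) = 6 + (-1 - l)/3 = 6 + (-1/3 - l/3) = 17/3 - l/3)
(41/(-149) + K(5)/(-140))*Q(-12) = (41/(-149) + 5**2/(-140))*(17/3 - 1/3*(-12)) = (41*(-1/149) + 25*(-1/140))*(17/3 + 4) = (-41/149 - 5/28)*(29/3) = -1893/4172*29/3 = -18299/4172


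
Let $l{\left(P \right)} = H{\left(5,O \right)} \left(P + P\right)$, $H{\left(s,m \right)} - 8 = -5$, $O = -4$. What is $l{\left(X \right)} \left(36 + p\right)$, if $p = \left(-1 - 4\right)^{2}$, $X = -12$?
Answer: $-4392$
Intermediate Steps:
$H{\left(s,m \right)} = 3$ ($H{\left(s,m \right)} = 8 - 5 = 3$)
$p = 25$ ($p = \left(-5\right)^{2} = 25$)
$l{\left(P \right)} = 6 P$ ($l{\left(P \right)} = 3 \left(P + P\right) = 3 \cdot 2 P = 6 P$)
$l{\left(X \right)} \left(36 + p\right) = 6 \left(-12\right) \left(36 + 25\right) = \left(-72\right) 61 = -4392$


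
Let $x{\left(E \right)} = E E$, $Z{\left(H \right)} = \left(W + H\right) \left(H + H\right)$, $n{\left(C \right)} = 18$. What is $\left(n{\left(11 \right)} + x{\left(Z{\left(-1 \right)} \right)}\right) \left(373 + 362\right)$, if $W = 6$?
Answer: $86730$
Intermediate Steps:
$Z{\left(H \right)} = 2 H \left(6 + H\right)$ ($Z{\left(H \right)} = \left(6 + H\right) \left(H + H\right) = \left(6 + H\right) 2 H = 2 H \left(6 + H\right)$)
$x{\left(E \right)} = E^{2}$
$\left(n{\left(11 \right)} + x{\left(Z{\left(-1 \right)} \right)}\right) \left(373 + 362\right) = \left(18 + \left(2 \left(-1\right) \left(6 - 1\right)\right)^{2}\right) \left(373 + 362\right) = \left(18 + \left(2 \left(-1\right) 5\right)^{2}\right) 735 = \left(18 + \left(-10\right)^{2}\right) 735 = \left(18 + 100\right) 735 = 118 \cdot 735 = 86730$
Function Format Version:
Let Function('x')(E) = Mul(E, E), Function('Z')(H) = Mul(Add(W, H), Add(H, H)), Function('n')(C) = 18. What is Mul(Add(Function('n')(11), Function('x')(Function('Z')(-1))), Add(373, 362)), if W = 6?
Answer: 86730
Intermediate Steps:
Function('Z')(H) = Mul(2, H, Add(6, H)) (Function('Z')(H) = Mul(Add(6, H), Add(H, H)) = Mul(Add(6, H), Mul(2, H)) = Mul(2, H, Add(6, H)))
Function('x')(E) = Pow(E, 2)
Mul(Add(Function('n')(11), Function('x')(Function('Z')(-1))), Add(373, 362)) = Mul(Add(18, Pow(Mul(2, -1, Add(6, -1)), 2)), Add(373, 362)) = Mul(Add(18, Pow(Mul(2, -1, 5), 2)), 735) = Mul(Add(18, Pow(-10, 2)), 735) = Mul(Add(18, 100), 735) = Mul(118, 735) = 86730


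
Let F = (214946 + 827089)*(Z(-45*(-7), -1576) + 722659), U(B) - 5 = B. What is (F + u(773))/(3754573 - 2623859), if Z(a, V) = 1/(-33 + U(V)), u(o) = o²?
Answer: 1207870654982741/1813665256 ≈ 6.6598e+5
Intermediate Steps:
U(B) = 5 + B
Z(a, V) = 1/(-28 + V) (Z(a, V) = 1/(-33 + (5 + V)) = 1/(-28 + V))
F = 1207869696546225/1604 (F = (214946 + 827089)*(1/(-28 - 1576) + 722659) = 1042035*(1/(-1604) + 722659) = 1042035*(-1/1604 + 722659) = 1042035*(1159145035/1604) = 1207869696546225/1604 ≈ 7.5304e+11)
(F + u(773))/(3754573 - 2623859) = (1207869696546225/1604 + 773²)/(3754573 - 2623859) = (1207869696546225/1604 + 597529)/1130714 = (1207870654982741/1604)*(1/1130714) = 1207870654982741/1813665256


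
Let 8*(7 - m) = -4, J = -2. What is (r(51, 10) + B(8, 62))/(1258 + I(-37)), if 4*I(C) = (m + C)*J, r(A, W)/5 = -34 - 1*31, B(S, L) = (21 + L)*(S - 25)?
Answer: -6944/5091 ≈ -1.3640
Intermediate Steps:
m = 15/2 (m = 7 - ⅛*(-4) = 7 + ½ = 15/2 ≈ 7.5000)
B(S, L) = (-25 + S)*(21 + L) (B(S, L) = (21 + L)*(-25 + S) = (-25 + S)*(21 + L))
r(A, W) = -325 (r(A, W) = 5*(-34 - 1*31) = 5*(-34 - 31) = 5*(-65) = -325)
I(C) = -15/4 - C/2 (I(C) = ((15/2 + C)*(-2))/4 = (-15 - 2*C)/4 = -15/4 - C/2)
(r(51, 10) + B(8, 62))/(1258 + I(-37)) = (-325 + (-525 - 25*62 + 21*8 + 62*8))/(1258 + (-15/4 - ½*(-37))) = (-325 + (-525 - 1550 + 168 + 496))/(1258 + (-15/4 + 37/2)) = (-325 - 1411)/(1258 + 59/4) = -1736/5091/4 = -1736*4/5091 = -6944/5091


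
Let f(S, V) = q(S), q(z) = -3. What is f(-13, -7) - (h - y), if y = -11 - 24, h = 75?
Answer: -113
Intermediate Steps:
f(S, V) = -3
y = -35
f(-13, -7) - (h - y) = -3 - (75 - 1*(-35)) = -3 - (75 + 35) = -3 - 1*110 = -3 - 110 = -113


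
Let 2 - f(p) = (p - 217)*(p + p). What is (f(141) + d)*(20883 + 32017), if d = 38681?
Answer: 3180083500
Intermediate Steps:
f(p) = 2 - 2*p*(-217 + p) (f(p) = 2 - (p - 217)*(p + p) = 2 - (-217 + p)*2*p = 2 - 2*p*(-217 + p))
(f(141) + d)*(20883 + 32017) = ((2 - 2*141**2 + 434*141) + 38681)*(20883 + 32017) = ((2 - 2*19881 + 61194) + 38681)*52900 = ((2 - 39762 + 61194) + 38681)*52900 = (21434 + 38681)*52900 = 60115*52900 = 3180083500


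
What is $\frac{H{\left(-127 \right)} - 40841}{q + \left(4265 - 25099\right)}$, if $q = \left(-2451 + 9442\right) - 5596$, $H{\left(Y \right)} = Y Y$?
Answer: $\frac{24712}{19439} \approx 1.2713$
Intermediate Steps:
$H{\left(Y \right)} = Y^{2}$
$q = 1395$ ($q = 6991 - 5596 = 1395$)
$\frac{H{\left(-127 \right)} - 40841}{q + \left(4265 - 25099\right)} = \frac{\left(-127\right)^{2} - 40841}{1395 + \left(4265 - 25099\right)} = \frac{16129 - 40841}{1395 + \left(4265 - 25099\right)} = - \frac{24712}{1395 - 20834} = - \frac{24712}{-19439} = \left(-24712\right) \left(- \frac{1}{19439}\right) = \frac{24712}{19439}$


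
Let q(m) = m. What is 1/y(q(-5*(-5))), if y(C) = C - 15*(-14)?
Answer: 1/235 ≈ 0.0042553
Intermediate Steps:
y(C) = 210 + C (y(C) = C + 210 = 210 + C)
1/y(q(-5*(-5))) = 1/(210 - 5*(-5)) = 1/(210 + 25) = 1/235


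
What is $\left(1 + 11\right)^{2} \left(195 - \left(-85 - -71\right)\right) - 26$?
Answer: $30070$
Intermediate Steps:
$\left(1 + 11\right)^{2} \left(195 - \left(-85 - -71\right)\right) - 26 = 12^{2} \left(195 - \left(-85 + 71\right)\right) - 26 = 144 \left(195 - -14\right) - 26 = 144 \left(195 + 14\right) - 26 = 144 \cdot 209 - 26 = 30096 - 26 = 30070$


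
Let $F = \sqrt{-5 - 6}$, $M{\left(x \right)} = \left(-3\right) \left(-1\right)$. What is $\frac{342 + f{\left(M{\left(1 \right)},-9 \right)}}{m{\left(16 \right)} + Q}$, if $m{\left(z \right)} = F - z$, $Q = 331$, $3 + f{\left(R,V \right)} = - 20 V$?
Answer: $\frac{163485}{99236} - \frac{519 i \sqrt{11}}{99236} \approx 1.6474 - 0.017346 i$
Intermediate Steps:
$M{\left(x \right)} = 3$
$F = i \sqrt{11}$ ($F = \sqrt{-5 - 6} = \sqrt{-11} = i \sqrt{11} \approx 3.3166 i$)
$f{\left(R,V \right)} = -3 - 20 V$
$m{\left(z \right)} = - z + i \sqrt{11}$ ($m{\left(z \right)} = i \sqrt{11} - z = - z + i \sqrt{11}$)
$\frac{342 + f{\left(M{\left(1 \right)},-9 \right)}}{m{\left(16 \right)} + Q} = \frac{342 - -177}{\left(\left(-1\right) 16 + i \sqrt{11}\right) + 331} = \frac{342 + \left(-3 + 180\right)}{\left(-16 + i \sqrt{11}\right) + 331} = \frac{342 + 177}{315 + i \sqrt{11}} = \frac{519}{315 + i \sqrt{11}}$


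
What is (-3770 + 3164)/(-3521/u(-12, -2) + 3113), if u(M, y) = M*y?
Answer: -14544/71191 ≈ -0.20430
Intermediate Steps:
(-3770 + 3164)/(-3521/u(-12, -2) + 3113) = (-3770 + 3164)/(-3521/((-12*(-2))) + 3113) = -606/(-3521/24 + 3113) = -606/71191/24 = -606*24/71191 = -14544/71191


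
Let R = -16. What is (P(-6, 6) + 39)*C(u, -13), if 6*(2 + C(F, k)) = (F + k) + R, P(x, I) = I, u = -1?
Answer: -315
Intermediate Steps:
C(F, k) = -14/3 + F/6 + k/6 (C(F, k) = -2 + ((F + k) - 16)/6 = -2 + (-16 + F + k)/6 = -2 + (-8/3 + F/6 + k/6) = -14/3 + F/6 + k/6)
(P(-6, 6) + 39)*C(u, -13) = (6 + 39)*(-14/3 + (⅙)*(-1) + (⅙)*(-13)) = 45*(-14/3 - ⅙ - 13/6) = 45*(-7) = -315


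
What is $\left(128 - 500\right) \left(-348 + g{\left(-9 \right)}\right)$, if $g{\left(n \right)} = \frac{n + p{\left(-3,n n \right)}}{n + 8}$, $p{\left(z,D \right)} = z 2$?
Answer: $123876$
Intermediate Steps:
$p{\left(z,D \right)} = 2 z$
$g{\left(n \right)} = \frac{-6 + n}{8 + n}$ ($g{\left(n \right)} = \frac{n + 2 \left(-3\right)}{n + 8} = \frac{n - 6}{8 + n} = \frac{-6 + n}{8 + n}$)
$\left(128 - 500\right) \left(-348 + g{\left(-9 \right)}\right) = \left(128 - 500\right) \left(-348 + \frac{-6 - 9}{8 - 9}\right) = - 372 \left(-348 + \frac{1}{-1} \left(-15\right)\right) = - 372 \left(-348 - -15\right) = - 372 \left(-348 + 15\right) = \left(-372\right) \left(-333\right) = 123876$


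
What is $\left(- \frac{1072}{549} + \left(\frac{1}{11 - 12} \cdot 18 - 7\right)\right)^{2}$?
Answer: $\frac{218951209}{301401} \approx 726.45$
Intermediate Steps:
$\left(- \frac{1072}{549} + \left(\frac{1}{11 - 12} \cdot 18 - 7\right)\right)^{2} = \left(\left(-1072\right) \frac{1}{549} + \left(\frac{1}{-1} \cdot 18 - 7\right)\right)^{2} = \left(- \frac{1072}{549} - 25\right)^{2} = \left(- \frac{14797}{549}\right)^{2} = \frac{218951209}{301401}$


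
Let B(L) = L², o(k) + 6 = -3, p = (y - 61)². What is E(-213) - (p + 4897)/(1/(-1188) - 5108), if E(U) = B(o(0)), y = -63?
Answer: 515617029/6068305 ≈ 84.969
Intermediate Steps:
p = 15376 (p = (-63 - 61)² = (-124)² = 15376)
o(k) = -9 (o(k) = -6 - 3 = -9)
E(U) = 81 (E(U) = (-9)² = 81)
E(-213) - (p + 4897)/(1/(-1188) - 5108) = 81 - (15376 + 4897)/(1/(-1188) - 5108) = 81 - 20273/(-1/1188 - 5108) = 81 - 20273/(-6068305/1188) = 81 - 20273*(-1188)/6068305 = 81 - 1*(-24084324/6068305) = 81 + 24084324/6068305 = 515617029/6068305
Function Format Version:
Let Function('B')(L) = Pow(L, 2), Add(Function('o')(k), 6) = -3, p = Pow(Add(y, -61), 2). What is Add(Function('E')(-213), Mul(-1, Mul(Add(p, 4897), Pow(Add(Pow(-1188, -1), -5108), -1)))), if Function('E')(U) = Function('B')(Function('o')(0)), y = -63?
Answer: Rational(515617029, 6068305) ≈ 84.969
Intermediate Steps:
p = 15376 (p = Pow(Add(-63, -61), 2) = Pow(-124, 2) = 15376)
Function('o')(k) = -9 (Function('o')(k) = Add(-6, -3) = -9)
Function('E')(U) = 81 (Function('E')(U) = Pow(-9, 2) = 81)
Add(Function('E')(-213), Mul(-1, Mul(Add(p, 4897), Pow(Add(Pow(-1188, -1), -5108), -1)))) = Add(81, Mul(-1, Mul(Add(15376, 4897), Pow(Add(Pow(-1188, -1), -5108), -1)))) = Add(81, Mul(-1, Mul(20273, Pow(Add(Rational(-1, 1188), -5108), -1)))) = Add(81, Mul(-1, Mul(20273, Pow(Rational(-6068305, 1188), -1)))) = Add(81, Mul(-1, Mul(20273, Rational(-1188, 6068305)))) = Add(81, Mul(-1, Rational(-24084324, 6068305))) = Add(81, Rational(24084324, 6068305)) = Rational(515617029, 6068305)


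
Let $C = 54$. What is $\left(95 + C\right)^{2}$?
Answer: $22201$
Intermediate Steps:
$\left(95 + C\right)^{2} = \left(95 + 54\right)^{2} = 149^{2} = 22201$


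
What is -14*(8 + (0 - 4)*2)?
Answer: 0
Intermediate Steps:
-14*(8 + (0 - 4)*2) = -14*(8 - 4*2) = -14*(8 - 8) = -14*0 = 0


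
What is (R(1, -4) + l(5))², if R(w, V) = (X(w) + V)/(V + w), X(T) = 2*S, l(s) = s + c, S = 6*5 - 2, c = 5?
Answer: 484/9 ≈ 53.778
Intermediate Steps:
S = 28 (S = 30 - 2 = 28)
l(s) = 5 + s (l(s) = s + 5 = 5 + s)
X(T) = 56 (X(T) = 2*28 = 56)
R(w, V) = (56 + V)/(V + w)
(R(1, -4) + l(5))² = ((56 - 4)/(-4 + 1) + (5 + 5))² = (52/(-3) + 10)² = (-⅓*52 + 10)² = (-52/3 + 10)² = (-22/3)² = 484/9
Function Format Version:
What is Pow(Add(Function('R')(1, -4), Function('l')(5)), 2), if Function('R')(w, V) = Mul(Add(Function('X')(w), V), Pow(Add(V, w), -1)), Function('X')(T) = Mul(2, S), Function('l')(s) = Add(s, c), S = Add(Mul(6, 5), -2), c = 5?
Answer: Rational(484, 9) ≈ 53.778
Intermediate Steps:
S = 28 (S = Add(30, -2) = 28)
Function('l')(s) = Add(5, s) (Function('l')(s) = Add(s, 5) = Add(5, s))
Function('X')(T) = 56 (Function('X')(T) = Mul(2, 28) = 56)
Function('R')(w, V) = Mul(Pow(Add(V, w), -1), Add(56, V)) (Function('R')(w, V) = Mul(Add(56, V), Pow(Add(V, w), -1)) = Mul(Pow(Add(V, w), -1), Add(56, V)))
Pow(Add(Function('R')(1, -4), Function('l')(5)), 2) = Pow(Add(Mul(Pow(Add(-4, 1), -1), Add(56, -4)), Add(5, 5)), 2) = Pow(Add(Mul(Pow(-3, -1), 52), 10), 2) = Pow(Add(Mul(Rational(-1, 3), 52), 10), 2) = Pow(Add(Rational(-52, 3), 10), 2) = Pow(Rational(-22, 3), 2) = Rational(484, 9)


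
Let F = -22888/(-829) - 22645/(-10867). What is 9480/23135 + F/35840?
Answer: 87629368100621/213419283768320 ≈ 0.41060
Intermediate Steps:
F = 267496601/9008743 (F = -22888*(-1/829) - 22645*(-1/10867) = 22888/829 + 22645/10867 = 267496601/9008743 ≈ 29.693)
9480/23135 + F/35840 = 9480/23135 + (267496601/9008743)/35840 = 9480*(1/23135) + (267496601/9008743)*(1/35840) = 1896/4627 + 267496601/322873349120 = 87629368100621/213419283768320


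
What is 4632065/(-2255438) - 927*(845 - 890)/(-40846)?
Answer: -70821730790/23031405137 ≈ -3.0750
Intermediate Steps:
4632065/(-2255438) - 927*(845 - 890)/(-40846) = 4632065*(-1/2255438) - 927*(-45)*(-1/40846) = -4632065/2255438 + 41715*(-1/40846) = -4632065/2255438 - 41715/40846 = -70821730790/23031405137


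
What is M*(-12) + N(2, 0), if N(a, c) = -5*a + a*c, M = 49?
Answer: -598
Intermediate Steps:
M*(-12) + N(2, 0) = 49*(-12) + 2*(-5 + 0) = -588 + 2*(-5) = -588 - 10 = -598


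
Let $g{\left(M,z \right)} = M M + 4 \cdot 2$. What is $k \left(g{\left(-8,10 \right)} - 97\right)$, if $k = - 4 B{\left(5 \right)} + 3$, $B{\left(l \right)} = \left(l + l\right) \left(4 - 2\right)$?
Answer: $1925$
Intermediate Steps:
$g{\left(M,z \right)} = 8 + M^{2}$ ($g{\left(M,z \right)} = M^{2} + 8 = 8 + M^{2}$)
$B{\left(l \right)} = 4 l$ ($B{\left(l \right)} = 2 l 2 = 4 l$)
$k = -77$ ($k = - 4 \cdot 4 \cdot 5 + 3 = \left(-4\right) 20 + 3 = -80 + 3 = -77$)
$k \left(g{\left(-8,10 \right)} - 97\right) = - 77 \left(\left(8 + \left(-8\right)^{2}\right) - 97\right) = - 77 \left(\left(8 + 64\right) - 97\right) = - 77 \left(72 - 97\right) = \left(-77\right) \left(-25\right) = 1925$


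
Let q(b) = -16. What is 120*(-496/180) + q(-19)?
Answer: -1040/3 ≈ -346.67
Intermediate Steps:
120*(-496/180) + q(-19) = 120*(-496/180) - 16 = 120*(-496*1/180) - 16 = 120*(-124/45) - 16 = -992/3 - 16 = -1040/3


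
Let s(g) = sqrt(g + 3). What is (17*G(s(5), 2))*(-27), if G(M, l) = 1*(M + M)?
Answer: -1836*sqrt(2) ≈ -2596.5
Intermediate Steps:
s(g) = sqrt(3 + g)
G(M, l) = 2*M (G(M, l) = 1*(2*M) = 2*M)
(17*G(s(5), 2))*(-27) = (17*(2*sqrt(3 + 5)))*(-27) = (17*(2*sqrt(8)))*(-27) = (17*(2*(2*sqrt(2))))*(-27) = (17*(4*sqrt(2)))*(-27) = (68*sqrt(2))*(-27) = -1836*sqrt(2)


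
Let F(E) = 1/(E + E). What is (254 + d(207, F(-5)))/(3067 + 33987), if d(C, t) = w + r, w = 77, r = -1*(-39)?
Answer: 185/18527 ≈ 0.0099854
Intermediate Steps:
r = 39
F(E) = 1/(2*E)
d(C, t) = 116 (d(C, t) = 77 + 39 = 116)
(254 + d(207, F(-5)))/(3067 + 33987) = (254 + 116)/(3067 + 33987) = 370/37054 = 370*(1/37054) = 185/18527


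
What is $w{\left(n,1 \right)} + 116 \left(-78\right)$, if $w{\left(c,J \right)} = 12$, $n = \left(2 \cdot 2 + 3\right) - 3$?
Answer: $-9036$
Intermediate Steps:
$n = 4$ ($n = \left(4 + 3\right) - 3 = 7 - 3 = 4$)
$w{\left(n,1 \right)} + 116 \left(-78\right) = 12 + 116 \left(-78\right) = 12 - 9048 = -9036$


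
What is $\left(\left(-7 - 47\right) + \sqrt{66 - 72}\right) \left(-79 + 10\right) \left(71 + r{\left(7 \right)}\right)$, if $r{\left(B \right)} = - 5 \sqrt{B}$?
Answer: $69 \left(54 - i \sqrt{6}\right) \left(71 - 5 \sqrt{7}\right) \approx 2.1526 \cdot 10^{5} - 9764.2 i$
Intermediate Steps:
$\left(\left(-7 - 47\right) + \sqrt{66 - 72}\right) \left(-79 + 10\right) \left(71 + r{\left(7 \right)}\right) = \left(\left(-7 - 47\right) + \sqrt{66 - 72}\right) \left(-79 + 10\right) \left(71 - 5 \sqrt{7}\right) = \left(\left(-7 - 47\right) + \sqrt{-6}\right) \left(- 69 \left(71 - 5 \sqrt{7}\right)\right) = \left(-54 + i \sqrt{6}\right) \left(-4899 + 345 \sqrt{7}\right) = \left(-4899 + 345 \sqrt{7}\right) \left(-54 + i \sqrt{6}\right)$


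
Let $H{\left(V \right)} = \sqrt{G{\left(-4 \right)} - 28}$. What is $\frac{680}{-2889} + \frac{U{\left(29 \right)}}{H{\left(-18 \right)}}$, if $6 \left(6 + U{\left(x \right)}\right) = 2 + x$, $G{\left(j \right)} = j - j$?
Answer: $- \frac{680}{2889} + \frac{5 i \sqrt{7}}{84} \approx -0.23538 + 0.15749 i$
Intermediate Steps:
$G{\left(j \right)} = 0$
$U{\left(x \right)} = - \frac{17}{3} + \frac{x}{6}$ ($U{\left(x \right)} = -6 + \frac{2 + x}{6} = -6 + \left(\frac{1}{3} + \frac{x}{6}\right) = - \frac{17}{3} + \frac{x}{6}$)
$H{\left(V \right)} = 2 i \sqrt{7}$ ($H{\left(V \right)} = \sqrt{0 - 28} = \sqrt{-28} = 2 i \sqrt{7}$)
$\frac{680}{-2889} + \frac{U{\left(29 \right)}}{H{\left(-18 \right)}} = \frac{680}{-2889} + \frac{- \frac{17}{3} + \frac{1}{6} \cdot 29}{2 i \sqrt{7}} = 680 \left(- \frac{1}{2889}\right) + \left(- \frac{17}{3} + \frac{29}{6}\right) \left(- \frac{i \sqrt{7}}{14}\right) = - \frac{680}{2889} - \frac{5 \left(- \frac{i \sqrt{7}}{14}\right)}{6} = - \frac{680}{2889} + \frac{5 i \sqrt{7}}{84}$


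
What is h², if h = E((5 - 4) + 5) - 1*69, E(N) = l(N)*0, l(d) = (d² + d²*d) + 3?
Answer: 4761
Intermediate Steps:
l(d) = 3 + d² + d³ (l(d) = (d² + d³) + 3 = 3 + d² + d³)
E(N) = 0 (E(N) = (3 + N² + N³)*0 = 0)
h = -69 (h = 0 - 1*69 = 0 - 69 = -69)
h² = (-69)² = 4761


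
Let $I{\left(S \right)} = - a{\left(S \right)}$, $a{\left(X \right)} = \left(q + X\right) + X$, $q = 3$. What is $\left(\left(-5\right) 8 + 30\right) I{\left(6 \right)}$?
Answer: $150$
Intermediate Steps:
$a{\left(X \right)} = 3 + 2 X$ ($a{\left(X \right)} = \left(3 + X\right) + X = 3 + 2 X$)
$I{\left(S \right)} = -3 - 2 S$ ($I{\left(S \right)} = - (3 + 2 S) = -3 - 2 S$)
$\left(\left(-5\right) 8 + 30\right) I{\left(6 \right)} = \left(\left(-5\right) 8 + 30\right) \left(-3 - 12\right) = \left(-40 + 30\right) \left(-3 - 12\right) = \left(-10\right) \left(-15\right) = 150$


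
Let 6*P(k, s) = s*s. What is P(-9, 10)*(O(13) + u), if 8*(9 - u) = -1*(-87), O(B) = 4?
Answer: 425/12 ≈ 35.417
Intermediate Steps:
P(k, s) = s²/6 (P(k, s) = (s*s)/6 = s²/6)
u = -15/8 (u = 9 - (-1)*(-87)/8 = 9 - ⅛*87 = 9 - 87/8 = -15/8 ≈ -1.8750)
P(-9, 10)*(O(13) + u) = ((⅙)*10²)*(4 - 15/8) = ((⅙)*100)*(17/8) = (50/3)*(17/8) = 425/12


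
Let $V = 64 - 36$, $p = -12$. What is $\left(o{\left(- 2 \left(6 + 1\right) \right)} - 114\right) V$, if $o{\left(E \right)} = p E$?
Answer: $1512$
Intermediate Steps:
$o{\left(E \right)} = - 12 E$
$V = 28$
$\left(o{\left(- 2 \left(6 + 1\right) \right)} - 114\right) V = \left(- 12 \left(- 2 \left(6 + 1\right)\right) - 114\right) 28 = \left(- 12 \left(\left(-2\right) 7\right) - 114\right) 28 = \left(\left(-12\right) \left(-14\right) - 114\right) 28 = \left(168 - 114\right) 28 = 54 \cdot 28 = 1512$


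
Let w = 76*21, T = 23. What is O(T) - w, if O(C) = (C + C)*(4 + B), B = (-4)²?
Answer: -676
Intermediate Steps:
w = 1596
B = 16
O(C) = 40*C (O(C) = (C + C)*(4 + 16) = (2*C)*20 = 40*C)
O(T) - w = 40*23 - 1*1596 = 920 - 1596 = -676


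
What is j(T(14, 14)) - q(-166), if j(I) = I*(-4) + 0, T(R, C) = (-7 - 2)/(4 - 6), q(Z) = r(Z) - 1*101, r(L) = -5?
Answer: 88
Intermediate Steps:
q(Z) = -106 (q(Z) = -5 - 1*101 = -5 - 101 = -106)
T(R, C) = 9/2 (T(R, C) = -9/(-2) = -9*(-½) = 9/2)
j(I) = -4*I (j(I) = -4*I + 0 = -4*I)
j(T(14, 14)) - q(-166) = -4*9/2 - 1*(-106) = -18 + 106 = 88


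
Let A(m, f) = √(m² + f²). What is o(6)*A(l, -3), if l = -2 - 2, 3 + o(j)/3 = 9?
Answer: 90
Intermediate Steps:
o(j) = 18 (o(j) = -9 + 3*9 = -9 + 27 = 18)
l = -4
A(m, f) = √(f² + m²)
o(6)*A(l, -3) = 18*√((-3)² + (-4)²) = 18*√(9 + 16) = 18*√25 = 18*5 = 90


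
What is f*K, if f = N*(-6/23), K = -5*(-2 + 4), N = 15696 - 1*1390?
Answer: 37320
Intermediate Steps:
N = 14306 (N = 15696 - 1390 = 14306)
K = -10 (K = -5*2 = -10)
f = -3732 (f = 14306*(-6/23) = -3732)
f*K = -3732*(-10) = 37320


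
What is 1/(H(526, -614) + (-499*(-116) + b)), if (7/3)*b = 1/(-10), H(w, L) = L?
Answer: 70/4008897 ≈ 1.7461e-5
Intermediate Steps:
b = -3/70 (b = (3/7)/(-10) = (3/7)*(-⅒) = -3/70 ≈ -0.042857)
1/(H(526, -614) + (-499*(-116) + b)) = 1/(-614 + (-499*(-116) - 3/70)) = 1/(-614 + (57884 - 3/70)) = 1/(-614 + 4051877/70) = 1/(4008897/70) = 70/4008897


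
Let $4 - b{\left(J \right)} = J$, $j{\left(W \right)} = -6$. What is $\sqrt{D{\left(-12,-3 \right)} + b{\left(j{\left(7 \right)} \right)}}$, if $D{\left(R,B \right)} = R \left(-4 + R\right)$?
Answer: $\sqrt{202} \approx 14.213$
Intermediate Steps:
$b{\left(J \right)} = 4 - J$
$\sqrt{D{\left(-12,-3 \right)} + b{\left(j{\left(7 \right)} \right)}} = \sqrt{- 12 \left(-4 - 12\right) + \left(4 - -6\right)} = \sqrt{\left(-12\right) \left(-16\right) + \left(4 + 6\right)} = \sqrt{192 + 10} = \sqrt{202}$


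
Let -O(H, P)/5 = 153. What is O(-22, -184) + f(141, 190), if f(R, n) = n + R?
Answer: -434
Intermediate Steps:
O(H, P) = -765 (O(H, P) = -5*153 = -765)
f(R, n) = R + n
O(-22, -184) + f(141, 190) = -765 + (141 + 190) = -765 + 331 = -434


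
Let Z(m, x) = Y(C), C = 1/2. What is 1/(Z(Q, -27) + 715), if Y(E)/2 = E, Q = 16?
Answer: 1/716 ≈ 0.0013966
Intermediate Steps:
C = 1/2 ≈ 0.50000
Y(E) = 2*E
Z(m, x) = 1 (Z(m, x) = 2*(1/2) = 1)
1/(Z(Q, -27) + 715) = 1/(1 + 715) = 1/716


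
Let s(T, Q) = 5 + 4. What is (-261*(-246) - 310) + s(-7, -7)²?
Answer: 63977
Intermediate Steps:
s(T, Q) = 9
(-261*(-246) - 310) + s(-7, -7)² = (-261*(-246) - 310) + 9² = (64206 - 310) + 81 = 63896 + 81 = 63977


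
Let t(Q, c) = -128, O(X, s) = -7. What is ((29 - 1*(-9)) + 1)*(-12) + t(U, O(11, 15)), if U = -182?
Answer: -596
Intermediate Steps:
((29 - 1*(-9)) + 1)*(-12) + t(U, O(11, 15)) = ((29 - 1*(-9)) + 1)*(-12) - 128 = ((29 + 9) + 1)*(-12) - 128 = (38 + 1)*(-12) - 128 = 39*(-12) - 128 = -468 - 128 = -596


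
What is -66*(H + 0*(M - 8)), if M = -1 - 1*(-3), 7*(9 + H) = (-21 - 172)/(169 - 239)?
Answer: 139161/245 ≈ 568.00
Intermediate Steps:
H = -4217/490 (H = -9 + ((-21 - 172)/(169 - 239))/7 = -9 + (-193/(-70))/7 = -9 + (-193*(-1/70))/7 = -9 + (⅐)*(193/70) = -9 + 193/490 = -4217/490 ≈ -8.6061)
M = 2 (M = -1 + 3 = 2)
-66*(H + 0*(M - 8)) = -66*(-4217/490 + 0*(2 - 8)) = -66*(-4217/490 + 0*(-6)) = -66*(-4217/490 + 0) = -66*(-4217/490) = 139161/245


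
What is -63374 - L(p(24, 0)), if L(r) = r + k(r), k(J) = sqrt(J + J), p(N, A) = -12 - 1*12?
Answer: -63350 - 4*I*sqrt(3) ≈ -63350.0 - 6.9282*I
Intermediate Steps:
p(N, A) = -24 (p(N, A) = -12 - 12 = -24)
k(J) = sqrt(2)*sqrt(J) (k(J) = sqrt(2*J) = sqrt(2)*sqrt(J))
L(r) = r + sqrt(2)*sqrt(r)
-63374 - L(p(24, 0)) = -63374 - (-24 + sqrt(2)*sqrt(-24)) = -63374 - (-24 + sqrt(2)*(2*I*sqrt(6))) = -63374 - (-24 + 4*I*sqrt(3)) = -63374 + (24 - 4*I*sqrt(3)) = -63350 - 4*I*sqrt(3)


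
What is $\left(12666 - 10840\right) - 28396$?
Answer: $-26570$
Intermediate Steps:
$\left(12666 - 10840\right) - 28396 = 1826 - 28396 = -26570$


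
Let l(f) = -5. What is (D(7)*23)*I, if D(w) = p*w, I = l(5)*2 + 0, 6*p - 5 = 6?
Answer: -8855/3 ≈ -2951.7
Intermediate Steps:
p = 11/6 (p = ⅚ + (⅙)*6 = ⅚ + 1 = 11/6 ≈ 1.8333)
I = -10 (I = -5*2 + 0 = -10 + 0 = -10)
D(w) = 11*w/6
(D(7)*23)*I = (((11/6)*7)*23)*(-10) = ((77/6)*23)*(-10) = (1771/6)*(-10) = -8855/3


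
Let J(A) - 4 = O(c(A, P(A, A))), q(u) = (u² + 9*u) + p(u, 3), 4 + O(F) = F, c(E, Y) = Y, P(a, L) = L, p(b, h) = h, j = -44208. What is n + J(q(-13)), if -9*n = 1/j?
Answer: 21882961/397872 ≈ 55.000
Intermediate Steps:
O(F) = -4 + F
q(u) = 3 + u² + 9*u (q(u) = (u² + 9*u) + 3 = 3 + u² + 9*u)
n = 1/397872 (n = -⅑/(-44208) = -⅑*(-1/44208) = 1/397872 ≈ 2.5134e-6)
J(A) = A (J(A) = 4 + (-4 + A) = A)
n + J(q(-13)) = 1/397872 + (3 + (-13)² + 9*(-13)) = 1/397872 + (3 + 169 - 117) = 1/397872 + 55 = 21882961/397872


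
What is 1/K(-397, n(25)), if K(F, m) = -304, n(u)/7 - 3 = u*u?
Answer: -1/304 ≈ -0.0032895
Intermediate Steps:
n(u) = 21 + 7*u**2 (n(u) = 21 + 7*(u*u) = 21 + 7*u**2)
1/K(-397, n(25)) = 1/(-304) = -1/304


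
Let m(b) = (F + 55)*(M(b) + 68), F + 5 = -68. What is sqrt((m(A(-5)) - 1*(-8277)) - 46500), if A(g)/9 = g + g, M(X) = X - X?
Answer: 9*I*sqrt(487) ≈ 198.61*I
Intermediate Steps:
F = -73 (F = -5 - 68 = -73)
M(X) = 0
A(g) = 18*g (A(g) = 9*(g + g) = 9*(2*g) = 18*g)
m(b) = -1224 (m(b) = (-73 + 55)*(0 + 68) = -18*68 = -1224)
sqrt((m(A(-5)) - 1*(-8277)) - 46500) = sqrt((-1224 - 1*(-8277)) - 46500) = sqrt((-1224 + 8277) - 46500) = sqrt(7053 - 46500) = sqrt(-39447) = 9*I*sqrt(487)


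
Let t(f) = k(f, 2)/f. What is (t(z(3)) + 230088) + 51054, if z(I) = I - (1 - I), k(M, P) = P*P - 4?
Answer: 281142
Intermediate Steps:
k(M, P) = -4 + P² (k(M, P) = P² - 4 = -4 + P²)
z(I) = -1 + 2*I (z(I) = I + (-1 + I) = -1 + 2*I)
t(f) = 0 (t(f) = (-4 + 2²)/f = (-4 + 4)/f = 0/f = 0)
(t(z(3)) + 230088) + 51054 = (0 + 230088) + 51054 = 230088 + 51054 = 281142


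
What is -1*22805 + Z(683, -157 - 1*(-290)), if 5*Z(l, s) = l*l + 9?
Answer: 352473/5 ≈ 70495.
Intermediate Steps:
Z(l, s) = 9/5 + l²/5 (Z(l, s) = (l*l + 9)/5 = (l² + 9)/5 = (9 + l²)/5 = 9/5 + l²/5)
-1*22805 + Z(683, -157 - 1*(-290)) = -1*22805 + (9/5 + (⅕)*683²) = -22805 + (9/5 + (⅕)*466489) = -22805 + (9/5 + 466489/5) = -22805 + 466498/5 = 352473/5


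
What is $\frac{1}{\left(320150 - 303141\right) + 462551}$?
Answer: $\frac{1}{479560} \approx 2.0852 \cdot 10^{-6}$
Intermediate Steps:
$\frac{1}{\left(320150 - 303141\right) + 462551} = \frac{1}{17009 + 462551} = \frac{1}{479560}$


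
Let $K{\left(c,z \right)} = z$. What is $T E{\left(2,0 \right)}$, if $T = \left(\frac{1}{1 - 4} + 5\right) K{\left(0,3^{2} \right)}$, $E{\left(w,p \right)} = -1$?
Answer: $-42$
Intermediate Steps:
$T = 42$ ($T = \left(\frac{1}{1 - 4} + 5\right) 3^{2} = \left(\frac{1}{-3} + 5\right) 9 = \left(- \frac{1}{3} + 5\right) 9 = \frac{14}{3} \cdot 9 = 42$)
$T E{\left(2,0 \right)} = 42 \left(-1\right) = -42$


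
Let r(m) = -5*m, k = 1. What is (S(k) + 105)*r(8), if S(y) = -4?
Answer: -4040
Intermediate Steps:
(S(k) + 105)*r(8) = (-4 + 105)*(-5*8) = 101*(-40) = -4040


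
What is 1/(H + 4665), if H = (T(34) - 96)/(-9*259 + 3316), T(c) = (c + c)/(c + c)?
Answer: 197/918986 ≈ 0.00021437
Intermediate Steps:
T(c) = 1 (T(c) = (2*c)/((2*c)) = (2*c)*(1/(2*c)) = 1)
H = -19/197 (H = (1 - 96)/(-9*259 + 3316) = -95/(-2331 + 3316) = -95/985 = -95*1/985 = -19/197 ≈ -0.096447)
1/(H + 4665) = 1/(-19/197 + 4665) = 1/(918986/197) = 197/918986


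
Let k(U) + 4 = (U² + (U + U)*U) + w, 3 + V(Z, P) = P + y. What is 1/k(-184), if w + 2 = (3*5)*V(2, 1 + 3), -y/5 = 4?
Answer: 1/101277 ≈ 9.8739e-6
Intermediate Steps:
y = -20 (y = -5*4 = -20)
V(Z, P) = -23 + P (V(Z, P) = -3 + (P - 20) = -3 + (-20 + P) = -23 + P)
w = -287 (w = -2 + (3*5)*(-23 + (1 + 3)) = -2 + 15*(-23 + 4) = -2 + 15*(-19) = -2 - 285 = -287)
k(U) = -291 + 3*U² (k(U) = -4 + ((U² + (U + U)*U) - 287) = -4 + ((U² + (2*U)*U) - 287) = -4 + ((U² + 2*U²) - 287) = -4 + (3*U² - 287) = -4 + (-287 + 3*U²) = -291 + 3*U²)
1/k(-184) = 1/(-291 + 3*(-184)²) = 1/(-291 + 3*33856) = 1/(-291 + 101568) = 1/101277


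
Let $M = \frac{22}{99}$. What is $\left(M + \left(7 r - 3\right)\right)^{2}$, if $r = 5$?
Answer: $\frac{84100}{81} \approx 1038.3$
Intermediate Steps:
$M = \frac{2}{9}$ ($M = 22 \cdot \frac{1}{99} = \frac{2}{9} \approx 0.22222$)
$\left(M + \left(7 r - 3\right)\right)^{2} = \left(\frac{2}{9} + \left(7 \cdot 5 - 3\right)\right)^{2} = \left(\frac{2}{9} + \left(35 - 3\right)\right)^{2} = \left(\frac{2}{9} + 32\right)^{2} = \left(\frac{290}{9}\right)^{2} = \frac{84100}{81}$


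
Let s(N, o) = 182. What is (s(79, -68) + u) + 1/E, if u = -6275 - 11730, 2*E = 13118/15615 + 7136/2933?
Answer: -1335821326746/74951867 ≈ -17822.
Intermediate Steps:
E = 74951867/45798795 (E = (13118/15615 + 7136/2933)/2 = (½)*(149903734/45798795) = 74951867/45798795 ≈ 1.6365)
u = -18005
(s(79, -68) + u) + 1/E = (182 - 18005) + 1/(74951867/45798795) = -17823 + 45798795/74951867 = -1335821326746/74951867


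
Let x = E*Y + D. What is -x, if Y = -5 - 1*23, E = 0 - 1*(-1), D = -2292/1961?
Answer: 57200/1961 ≈ 29.169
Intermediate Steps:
D = -2292/1961 (D = -2292*1/1961 = -2292/1961 ≈ -1.1688)
E = 1 (E = 0 + 1 = 1)
Y = -28 (Y = -5 - 23 = -28)
x = -57200/1961 (x = 1*(-28) - 2292/1961 = -28 - 2292/1961 = -57200/1961 ≈ -29.169)
-x = -1*(-57200/1961) = 57200/1961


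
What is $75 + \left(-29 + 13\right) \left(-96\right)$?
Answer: $1611$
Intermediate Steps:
$75 + \left(-29 + 13\right) \left(-96\right) = 75 - -1536 = 75 + 1536 = 1611$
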